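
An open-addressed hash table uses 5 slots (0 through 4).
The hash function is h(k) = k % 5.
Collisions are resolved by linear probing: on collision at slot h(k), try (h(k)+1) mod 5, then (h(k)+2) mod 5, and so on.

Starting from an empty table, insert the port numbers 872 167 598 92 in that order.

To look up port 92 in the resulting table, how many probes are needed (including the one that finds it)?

4

Insert 872: h=2, slot 2 empty => index 2.
Insert 167: h=2, slot 2 occupied => index 3.
Insert 598: h=3, slot 3 occupied => index 4.
Insert 92: h=2, slots 2,3,4 occupied => index 0.
Table: [92, ., 872, 167, 598]
Lookup 92: h=2, probe 2,3,4,0 → found at 0.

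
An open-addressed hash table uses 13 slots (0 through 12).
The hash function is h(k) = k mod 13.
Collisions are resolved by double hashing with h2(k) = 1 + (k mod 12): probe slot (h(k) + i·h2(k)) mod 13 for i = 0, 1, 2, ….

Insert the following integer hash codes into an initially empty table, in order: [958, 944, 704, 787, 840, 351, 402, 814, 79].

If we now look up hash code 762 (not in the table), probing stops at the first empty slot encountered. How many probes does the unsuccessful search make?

4

958 hashes to 9; slot 9 is free => place at 9.
944 hashes to 8; slot 8 is free => place at 8.
704 hashes to 2; slot 2 is free => place at 2.
787 hashes to 7; slot 7 is free => place at 7.
840 hashes to 8, h2=1; 8,9 taken => place at 10.
351 hashes to 0; slot 0 is free => place at 0.
402 hashes to 12; slot 12 is free => place at 12.
814 hashes to 8, h2=11; 8 taken => place at 6.
79 hashes to 1; slot 1 is free => place at 1.
Table: [351, 79, 704, ., ., ., 814, 787, 944, 958, 840, ., 402]
Lookup 762: h=8, h2=7, probe 8,2,9,3 → slot 3 empty, not found.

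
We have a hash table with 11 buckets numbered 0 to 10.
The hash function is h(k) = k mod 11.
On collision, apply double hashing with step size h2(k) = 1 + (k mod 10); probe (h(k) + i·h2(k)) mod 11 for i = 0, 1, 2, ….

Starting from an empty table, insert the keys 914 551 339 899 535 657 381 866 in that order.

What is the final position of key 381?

0

Insert 914: h=1, slot 1 empty → index 1.
Insert 551: h=1, h2=2, slot 1 occupied → index 3.
Insert 339: h=9, slot 9 empty → index 9.
Insert 899: h=8, slot 8 empty → index 8.
Insert 535: h=7, slot 7 empty → index 7.
Insert 657: h=8, h2=8, slot 8 occupied → index 5.
Insert 381: h=7, h2=2, slots 7,9 occupied → index 0.
Insert 866: h=8, h2=7, slot 8 occupied → index 4.
Table: [381, 914, ., 551, 866, 657, ., 535, 899, 339, .]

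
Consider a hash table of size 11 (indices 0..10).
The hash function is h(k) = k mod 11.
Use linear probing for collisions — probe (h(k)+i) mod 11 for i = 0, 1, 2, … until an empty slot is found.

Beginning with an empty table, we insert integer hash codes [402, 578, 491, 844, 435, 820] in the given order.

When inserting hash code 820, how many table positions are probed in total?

402 hashes to 6; slot 6 is free => place at 6.
578 hashes to 6; 6 taken => place at 7.
491 hashes to 7; 7 taken => place at 8.
844 hashes to 8; 8 taken => place at 9.
435 hashes to 6; 6,7,8,9 taken => place at 10.
820 hashes to 6; 6,7,8,9,10 taken => place at 0.
Table: [820, ., ., ., ., ., 402, 578, 491, 844, 435]

6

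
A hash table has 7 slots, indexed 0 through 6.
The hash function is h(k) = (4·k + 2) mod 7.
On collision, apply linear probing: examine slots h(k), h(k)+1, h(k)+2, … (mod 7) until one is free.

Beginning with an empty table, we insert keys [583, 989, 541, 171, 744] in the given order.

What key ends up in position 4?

989

Insert 583: h=3, slot 3 empty → index 3.
Insert 989: h=3, slot 3 occupied → index 4.
Insert 541: h=3, slots 3,4 occupied → index 5.
Insert 171: h=0, slot 0 empty → index 0.
Insert 744: h=3, slots 3,4,5 occupied → index 6.
Table: [171, ., ., 583, 989, 541, 744]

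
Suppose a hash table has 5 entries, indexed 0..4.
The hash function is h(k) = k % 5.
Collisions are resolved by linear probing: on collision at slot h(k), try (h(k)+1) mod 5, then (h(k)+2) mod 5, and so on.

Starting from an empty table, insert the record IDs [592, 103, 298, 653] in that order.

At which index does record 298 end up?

Insert 592: h=2, slot 2 empty => index 2.
Insert 103: h=3, slot 3 empty => index 3.
Insert 298: h=3, slot 3 occupied => index 4.
Insert 653: h=3, slots 3,4 occupied => index 0.
Table: [653, _, 592, 103, 298]

4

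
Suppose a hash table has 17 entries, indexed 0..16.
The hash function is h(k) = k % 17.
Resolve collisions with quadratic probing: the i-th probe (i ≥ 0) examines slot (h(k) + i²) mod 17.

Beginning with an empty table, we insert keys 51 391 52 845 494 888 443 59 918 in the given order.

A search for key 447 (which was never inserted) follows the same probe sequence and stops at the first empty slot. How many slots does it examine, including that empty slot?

51 hashes to 0; slot 0 is free → place at 0.
391 hashes to 0; 0 taken → place at 1.
52 hashes to 1; 1 taken → place at 2.
845 hashes to 12; slot 12 is free → place at 12.
494 hashes to 1; 1,2 taken → place at 5.
888 hashes to 4; slot 4 is free → place at 4.
443 hashes to 1; 1,2,5 taken → place at 10.
59 hashes to 8; slot 8 is free → place at 8.
918 hashes to 0; 0,1,4 taken → place at 9.
Table: [51, 391, 52, _, 888, 494, _, _, 59, 918, 443, _, 845, _, _, _, _]
Lookup 447: h=5, probe 5,6 → slot 6 empty, not found.

2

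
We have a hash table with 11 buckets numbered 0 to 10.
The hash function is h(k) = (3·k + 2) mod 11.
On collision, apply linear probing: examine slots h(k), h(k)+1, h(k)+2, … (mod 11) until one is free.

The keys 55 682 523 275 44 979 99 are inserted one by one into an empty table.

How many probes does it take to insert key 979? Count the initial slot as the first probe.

5

55 hashes to 2; slot 2 is free -> place at 2.
682 hashes to 2; 2 taken -> place at 3.
523 hashes to 9; slot 9 is free -> place at 9.
275 hashes to 2; 2,3 taken -> place at 4.
44 hashes to 2; 2,3,4 taken -> place at 5.
979 hashes to 2; 2,3,4,5 taken -> place at 6.
99 hashes to 2; 2,3,4,5,6 taken -> place at 7.
Table: [., ., 55, 682, 275, 44, 979, 99, ., 523, .]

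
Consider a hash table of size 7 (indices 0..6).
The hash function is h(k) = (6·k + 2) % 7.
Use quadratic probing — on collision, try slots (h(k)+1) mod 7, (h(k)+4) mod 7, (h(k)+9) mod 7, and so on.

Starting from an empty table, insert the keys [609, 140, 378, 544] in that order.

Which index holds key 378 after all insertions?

609: h=2 => slot 2
140: h=2, probe 2,3 => slot 3
378: h=2, probe 2,3,6 => slot 6
544: h=4 => slot 4
Table: [_, _, 609, 140, 544, _, 378]

6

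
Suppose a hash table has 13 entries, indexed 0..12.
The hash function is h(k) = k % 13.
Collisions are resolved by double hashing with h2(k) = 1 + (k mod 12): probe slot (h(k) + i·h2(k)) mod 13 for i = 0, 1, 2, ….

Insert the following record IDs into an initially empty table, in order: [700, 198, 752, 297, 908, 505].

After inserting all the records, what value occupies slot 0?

505

700: h=11 → slot 11
198: h=3 → slot 3
752: h=11, h2=9, probe 11,7 → slot 7
297: h=11, h2=10, probe 11,8 → slot 8
908: h=11, h2=9, probe 11,7,3,12 → slot 12
505: h=11, h2=2, probe 11,0 → slot 0
Table: [505, _, _, 198, _, _, _, 752, 297, _, _, 700, 908]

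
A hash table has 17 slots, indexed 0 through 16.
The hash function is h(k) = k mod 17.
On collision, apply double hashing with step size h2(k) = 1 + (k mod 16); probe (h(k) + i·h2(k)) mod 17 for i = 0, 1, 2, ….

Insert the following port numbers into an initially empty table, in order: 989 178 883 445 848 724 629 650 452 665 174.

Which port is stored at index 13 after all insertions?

Insert 989: h=3, slot 3 empty -> index 3.
Insert 178: h=8, slot 8 empty -> index 8.
Insert 883: h=16, slot 16 empty -> index 16.
Insert 445: h=3, h2=14, slot 3 occupied -> index 0.
Insert 848: h=15, slot 15 empty -> index 15.
Insert 724: h=10, slot 10 empty -> index 10.
Insert 629: h=0, h2=6, slot 0 occupied -> index 6.
Insert 650: h=4, slot 4 empty -> index 4.
Insert 452: h=10, h2=5, slots 10,15,3,8 occupied -> index 13.
Insert 665: h=2, slot 2 empty -> index 2.
Insert 174: h=4, h2=15, slots 4,2,0,15,13 occupied -> index 11.
Table: [445, _, 665, 989, 650, _, 629, _, 178, _, 724, 174, _, 452, _, 848, 883]

452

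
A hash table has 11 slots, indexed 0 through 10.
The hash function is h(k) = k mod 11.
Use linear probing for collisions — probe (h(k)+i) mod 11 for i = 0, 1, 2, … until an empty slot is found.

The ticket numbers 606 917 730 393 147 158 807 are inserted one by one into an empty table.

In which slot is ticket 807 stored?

9

Insert 606: h=1, slot 1 empty => index 1.
Insert 917: h=4, slot 4 empty => index 4.
Insert 730: h=4, slot 4 occupied => index 5.
Insert 393: h=8, slot 8 empty => index 8.
Insert 147: h=4, slots 4,5 occupied => index 6.
Insert 158: h=4, slots 4,5,6 occupied => index 7.
Insert 807: h=4, slots 4,5,6,7,8 occupied => index 9.
Table: [—, 606, —, —, 917, 730, 147, 158, 393, 807, —]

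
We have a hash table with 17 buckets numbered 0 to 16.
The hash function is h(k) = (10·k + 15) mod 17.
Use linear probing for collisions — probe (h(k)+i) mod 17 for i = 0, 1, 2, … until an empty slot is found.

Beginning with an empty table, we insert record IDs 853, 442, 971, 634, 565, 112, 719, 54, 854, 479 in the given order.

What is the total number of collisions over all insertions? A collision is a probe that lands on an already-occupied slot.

10

Insert 853: h=11, slot 11 empty -> index 11.
Insert 442: h=15, slot 15 empty -> index 15.
Insert 971: h=1, slot 1 empty -> index 1.
Insert 634: h=14, slot 14 empty -> index 14.
Insert 565: h=4, slot 4 empty -> index 4.
Insert 112: h=13, slot 13 empty -> index 13.
Insert 719: h=14, slots 14,15 occupied -> index 16.
Insert 54: h=11, slot 11 occupied -> index 12.
Insert 854: h=4, slot 4 occupied -> index 5.
Insert 479: h=11, slots 11,12,13,14,15,16 occupied -> index 0.
Table: [479, 971, ∅, ∅, 565, 854, ∅, ∅, ∅, ∅, ∅, 853, 54, 112, 634, 442, 719]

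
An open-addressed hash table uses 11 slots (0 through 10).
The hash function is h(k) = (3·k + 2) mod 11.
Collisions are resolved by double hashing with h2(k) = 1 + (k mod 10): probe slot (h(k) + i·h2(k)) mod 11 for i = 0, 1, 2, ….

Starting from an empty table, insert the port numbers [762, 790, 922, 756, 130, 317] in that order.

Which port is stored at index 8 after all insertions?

Insert 762: h=0, slot 0 empty -> index 0.
Insert 790: h=7, slot 7 empty -> index 7.
Insert 922: h=7, h2=3, slot 7 occupied -> index 10.
Insert 756: h=4, slot 4 empty -> index 4.
Insert 130: h=7, h2=1, slot 7 occupied -> index 8.
Insert 317: h=7, h2=8, slots 7,4 occupied -> index 1.
Table: [762, 317, ., ., 756, ., ., 790, 130, ., 922]

130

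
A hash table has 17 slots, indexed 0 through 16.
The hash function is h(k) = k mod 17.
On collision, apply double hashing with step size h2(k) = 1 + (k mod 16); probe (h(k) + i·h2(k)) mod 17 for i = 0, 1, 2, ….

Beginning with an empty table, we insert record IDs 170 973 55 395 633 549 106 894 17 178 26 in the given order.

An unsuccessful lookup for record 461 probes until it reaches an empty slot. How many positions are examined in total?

3

170: h=0 => slot 0
973: h=4 => slot 4
55: h=4, h2=8, probe 4,12 => slot 12
395: h=4, h2=12, probe 4,16 => slot 16
633: h=4, h2=10, probe 4,14 => slot 14
549: h=5 => slot 5
106: h=4, h2=11, probe 4,15 => slot 15
894: h=10 => slot 10
17: h=0, h2=2, probe 0,2 => slot 2
178: h=8 => slot 8
26: h=9 => slot 9
Table: [170, -, 17, -, 973, 549, -, -, 178, 26, 894, -, 55, -, 633, 106, 395]
Lookup 461: h=2, h2=14, probe 2,16,13 → slot 13 empty, not found.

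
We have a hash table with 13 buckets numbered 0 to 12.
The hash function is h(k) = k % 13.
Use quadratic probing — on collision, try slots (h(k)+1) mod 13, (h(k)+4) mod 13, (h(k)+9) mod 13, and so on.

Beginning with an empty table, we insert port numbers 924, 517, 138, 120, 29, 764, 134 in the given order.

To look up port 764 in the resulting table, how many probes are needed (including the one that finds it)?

2

924: h=1 → slot 1
517: h=10 → slot 10
138: h=8 → slot 8
120: h=3 → slot 3
29: h=3, probe 3,4 → slot 4
764: h=10, probe 10,11 → slot 11
134: h=4, probe 4,5 → slot 5
Table: [_, 924, _, 120, 29, 134, _, _, 138, _, 517, 764, _]
Lookup 764: h=10, probe 10,11 → found at 11.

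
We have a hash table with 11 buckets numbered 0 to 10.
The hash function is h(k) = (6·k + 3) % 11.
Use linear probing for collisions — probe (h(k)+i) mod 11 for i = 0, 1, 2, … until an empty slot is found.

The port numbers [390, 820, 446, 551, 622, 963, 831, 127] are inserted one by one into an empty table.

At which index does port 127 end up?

2

Insert 390: h=0, slot 0 empty → index 0.
Insert 820: h=6, slot 6 empty → index 6.
Insert 446: h=6, slot 6 occupied → index 7.
Insert 551: h=9, slot 9 empty → index 9.
Insert 622: h=6, slots 6,7 occupied → index 8.
Insert 963: h=6, slots 6,7,8,9 occupied → index 10.
Insert 831: h=6, slots 6,7,8,9,10,0 occupied → index 1.
Insert 127: h=6, slots 6,7,8,9,10,0,1 occupied → index 2.
Table: [390, 831, 127, —, —, —, 820, 446, 622, 551, 963]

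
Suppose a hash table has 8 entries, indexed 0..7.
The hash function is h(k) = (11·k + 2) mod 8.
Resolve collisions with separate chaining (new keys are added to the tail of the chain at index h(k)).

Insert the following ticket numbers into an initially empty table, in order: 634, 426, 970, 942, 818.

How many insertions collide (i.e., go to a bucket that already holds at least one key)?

Insert 634: h=0, bucket 0 empty → new chain.
Insert 426: h=0, bucket 0 nonempty → append to chain.
Insert 970: h=0, bucket 0 nonempty → append to chain.
Insert 942: h=4, bucket 4 empty → new chain.
Insert 818: h=0, bucket 0 nonempty → append to chain.
Final buckets:
0: 634 -> 426 -> 970 -> 818
1: _
2: _
3: _
4: 942
5: _
6: _
7: _

3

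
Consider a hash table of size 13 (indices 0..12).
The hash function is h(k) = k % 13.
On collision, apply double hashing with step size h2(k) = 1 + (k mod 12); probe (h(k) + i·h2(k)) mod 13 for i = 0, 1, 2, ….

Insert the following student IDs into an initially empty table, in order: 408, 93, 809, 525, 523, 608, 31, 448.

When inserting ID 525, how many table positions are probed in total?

408: h=5 => slot 5
93: h=2 => slot 2
809: h=3 => slot 3
525: h=5, h2=10, probe 5,2,12 => slot 12
523: h=3, h2=8, probe 3,11 => slot 11
608: h=10 => slot 10
31: h=5, h2=8, probe 5,0 => slot 0
448: h=6 => slot 6
Table: [31, -, 93, 809, -, 408, 448, -, -, -, 608, 523, 525]

3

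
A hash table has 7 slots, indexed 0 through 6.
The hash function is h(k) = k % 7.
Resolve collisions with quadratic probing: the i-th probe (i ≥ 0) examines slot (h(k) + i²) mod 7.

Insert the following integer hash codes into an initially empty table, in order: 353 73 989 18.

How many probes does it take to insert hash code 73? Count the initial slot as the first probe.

2

353: h=3 → slot 3
73: h=3, probe 3,4 → slot 4
989: h=2 → slot 2
18: h=4, probe 4,5 → slot 5
Table: [., ., 989, 353, 73, 18, .]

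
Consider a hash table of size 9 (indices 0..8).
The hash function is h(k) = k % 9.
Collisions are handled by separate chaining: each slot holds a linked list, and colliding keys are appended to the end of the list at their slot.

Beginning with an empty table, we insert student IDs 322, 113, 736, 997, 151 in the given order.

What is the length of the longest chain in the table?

4

322 -> bucket 7
113 -> bucket 5
736 -> bucket 7 (collision)
997 -> bucket 7 (collision)
151 -> bucket 7 (collision)
Final buckets:
0: .
1: .
2: .
3: .
4: .
5: 113
6: .
7: 322 -> 736 -> 997 -> 151
8: .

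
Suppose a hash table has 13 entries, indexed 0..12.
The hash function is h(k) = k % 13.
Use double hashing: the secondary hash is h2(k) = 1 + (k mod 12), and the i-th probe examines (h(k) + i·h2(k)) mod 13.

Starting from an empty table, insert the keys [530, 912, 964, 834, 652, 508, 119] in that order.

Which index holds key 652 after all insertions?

12

530: h=10 → slot 10
912: h=2 → slot 2
964: h=2, h2=5, probe 2,7 → slot 7
834: h=2, h2=7, probe 2,9 → slot 9
652: h=2, h2=5, probe 2,7,12 → slot 12
508: h=1 → slot 1
119: h=2, h2=12, probe 2,1,0 → slot 0
Table: [119, 508, 912, ∅, ∅, ∅, ∅, 964, ∅, 834, 530, ∅, 652]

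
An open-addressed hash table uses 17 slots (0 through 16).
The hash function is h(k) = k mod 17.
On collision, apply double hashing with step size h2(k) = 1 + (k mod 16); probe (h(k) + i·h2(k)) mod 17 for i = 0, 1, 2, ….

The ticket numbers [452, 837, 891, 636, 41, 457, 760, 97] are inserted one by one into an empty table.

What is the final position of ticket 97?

452 hashes to 10; slot 10 is free -> place at 10.
837 hashes to 4; slot 4 is free -> place at 4.
891 hashes to 7; slot 7 is free -> place at 7.
636 hashes to 7, h2=13; 7 taken -> place at 3.
41 hashes to 7, h2=10; 7 taken -> place at 0.
457 hashes to 15; slot 15 is free -> place at 15.
760 hashes to 12; slot 12 is free -> place at 12.
97 hashes to 12, h2=2; 12 taken -> place at 14.
Table: [41, —, —, 636, 837, —, —, 891, —, —, 452, —, 760, —, 97, 457, —]

14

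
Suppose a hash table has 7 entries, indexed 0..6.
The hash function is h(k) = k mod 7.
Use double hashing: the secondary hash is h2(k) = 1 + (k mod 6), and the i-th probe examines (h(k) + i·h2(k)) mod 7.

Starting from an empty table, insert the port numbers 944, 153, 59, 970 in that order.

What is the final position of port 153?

3

944: h=6 => slot 6
153: h=6, h2=4, probe 6,3 => slot 3
59: h=3, h2=6, probe 3,2 => slot 2
970: h=4 => slot 4
Table: [∅, ∅, 59, 153, 970, ∅, 944]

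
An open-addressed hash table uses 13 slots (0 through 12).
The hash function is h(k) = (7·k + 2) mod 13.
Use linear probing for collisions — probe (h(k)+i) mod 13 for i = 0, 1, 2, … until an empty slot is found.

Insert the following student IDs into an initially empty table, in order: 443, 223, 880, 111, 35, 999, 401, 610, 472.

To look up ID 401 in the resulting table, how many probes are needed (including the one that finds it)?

4

443: h=9 -> slot 9
223: h=3 -> slot 3
880: h=0 -> slot 0
111: h=12 -> slot 12
35: h=0, probe 0,1 -> slot 1
999: h=1, probe 1,2 -> slot 2
401: h=1, probe 1,2,3,4 -> slot 4
610: h=8 -> slot 8
472: h=4, probe 4,5 -> slot 5
Table: [880, 35, 999, 223, 401, 472, ∅, ∅, 610, 443, ∅, ∅, 111]
Lookup 401: h=1, probe 1,2,3,4 → found at 4.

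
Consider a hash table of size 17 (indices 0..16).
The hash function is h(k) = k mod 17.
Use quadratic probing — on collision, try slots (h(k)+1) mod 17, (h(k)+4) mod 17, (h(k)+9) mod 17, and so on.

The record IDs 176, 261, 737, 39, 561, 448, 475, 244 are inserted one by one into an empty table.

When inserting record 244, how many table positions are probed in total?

176 hashes to 6; slot 6 is free => place at 6.
261 hashes to 6; 6 taken => place at 7.
737 hashes to 6; 6,7 taken => place at 10.
39 hashes to 5; slot 5 is free => place at 5.
561 hashes to 0; slot 0 is free => place at 0.
448 hashes to 6; 6,7,10 taken => place at 15.
475 hashes to 16; slot 16 is free => place at 16.
244 hashes to 6; 6,7,10,15,5 taken => place at 14.
Table: [561, _, _, _, _, 39, 176, 261, _, _, 737, _, _, _, 244, 448, 475]

6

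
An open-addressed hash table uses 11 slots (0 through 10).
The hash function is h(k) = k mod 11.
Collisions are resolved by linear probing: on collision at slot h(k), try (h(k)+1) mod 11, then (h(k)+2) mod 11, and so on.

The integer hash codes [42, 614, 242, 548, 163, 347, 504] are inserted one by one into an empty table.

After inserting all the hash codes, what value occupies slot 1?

42: h=9 -> slot 9
614: h=9, probe 9,10 -> slot 10
242: h=0 -> slot 0
548: h=9, probe 9,10,0,1 -> slot 1
163: h=9, probe 9,10,0,1,2 -> slot 2
347: h=6 -> slot 6
504: h=9, probe 9,10,0,1,2,3 -> slot 3
Table: [242, 548, 163, 504, -, -, 347, -, -, 42, 614]

548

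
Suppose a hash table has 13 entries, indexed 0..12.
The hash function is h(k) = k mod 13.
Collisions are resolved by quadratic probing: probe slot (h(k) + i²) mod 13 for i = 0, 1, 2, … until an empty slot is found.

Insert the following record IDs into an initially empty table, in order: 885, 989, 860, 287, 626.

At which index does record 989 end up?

2

885: h=1 → slot 1
989: h=1, probe 1,2 → slot 2
860: h=2, probe 2,3 → slot 3
287: h=1, probe 1,2,5 → slot 5
626: h=2, probe 2,3,6 → slot 6
Table: [∅, 885, 989, 860, ∅, 287, 626, ∅, ∅, ∅, ∅, ∅, ∅]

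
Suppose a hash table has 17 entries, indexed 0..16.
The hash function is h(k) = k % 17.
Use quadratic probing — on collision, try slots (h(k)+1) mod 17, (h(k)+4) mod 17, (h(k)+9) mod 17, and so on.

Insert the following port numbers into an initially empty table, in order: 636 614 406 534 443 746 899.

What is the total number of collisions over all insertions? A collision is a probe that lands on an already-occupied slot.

6

636: h=7 => slot 7
614: h=2 => slot 2
406: h=15 => slot 15
534: h=7, probe 7,8 => slot 8
443: h=1 => slot 1
746: h=15, probe 15,16 => slot 16
899: h=15, probe 15,16,2,7,14 => slot 14
Table: [-, 443, 614, -, -, -, -, 636, 534, -, -, -, -, -, 899, 406, 746]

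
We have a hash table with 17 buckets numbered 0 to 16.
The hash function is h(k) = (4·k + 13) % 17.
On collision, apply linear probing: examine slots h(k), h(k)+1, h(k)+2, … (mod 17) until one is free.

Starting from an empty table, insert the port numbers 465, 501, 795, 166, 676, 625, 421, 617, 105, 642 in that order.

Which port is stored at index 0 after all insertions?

625

465: h=3 -> slot 3
501: h=11 -> slot 11
795: h=14 -> slot 14
166: h=14, probe 14,15 -> slot 15
676: h=14, probe 14,15,16 -> slot 16
625: h=14, probe 14,15,16,0 -> slot 0
421: h=14, probe 14,15,16,0,1 -> slot 1
617: h=16, probe 16,0,1,2 -> slot 2
105: h=8 -> slot 8
642: h=14, probe 14,15,16,0,1,2,3,4 -> slot 4
Table: [625, 421, 617, 465, 642, ., ., ., 105, ., ., 501, ., ., 795, 166, 676]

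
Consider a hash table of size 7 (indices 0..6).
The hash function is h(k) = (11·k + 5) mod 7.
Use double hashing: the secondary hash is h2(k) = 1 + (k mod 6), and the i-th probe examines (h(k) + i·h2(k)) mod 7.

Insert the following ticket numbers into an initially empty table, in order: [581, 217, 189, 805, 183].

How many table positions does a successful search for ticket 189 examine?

581: h=5 → slot 5
217: h=5, h2=2, probe 5,0 → slot 0
189: h=5, h2=4, probe 5,2 → slot 2
805: h=5, h2=2, probe 5,0,2,4 → slot 4
183: h=2, h2=4, probe 2,6 → slot 6
Table: [217, —, 189, —, 805, 581, 183]
Lookup 189: h=5, h2=4, probe 5,2 → found at 2.

2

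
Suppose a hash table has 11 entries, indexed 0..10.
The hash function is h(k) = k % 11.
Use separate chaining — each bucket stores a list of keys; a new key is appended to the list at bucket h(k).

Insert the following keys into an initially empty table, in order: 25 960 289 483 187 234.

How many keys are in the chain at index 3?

4

Insert 25: h=3, bucket 3 empty → new chain.
Insert 960: h=3, bucket 3 nonempty → append to chain.
Insert 289: h=3, bucket 3 nonempty → append to chain.
Insert 483: h=10, bucket 10 empty → new chain.
Insert 187: h=0, bucket 0 empty → new chain.
Insert 234: h=3, bucket 3 nonempty → append to chain.
Final buckets:
0: 187
1: -
2: -
3: 25 -> 960 -> 289 -> 234
4: -
5: -
6: -
7: -
8: -
9: -
10: 483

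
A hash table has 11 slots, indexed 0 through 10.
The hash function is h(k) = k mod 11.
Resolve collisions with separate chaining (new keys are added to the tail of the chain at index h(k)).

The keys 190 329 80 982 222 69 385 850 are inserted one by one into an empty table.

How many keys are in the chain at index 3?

5

Insert 190: h=3, bucket 3 empty -> new chain.
Insert 329: h=10, bucket 10 empty -> new chain.
Insert 80: h=3, bucket 3 nonempty -> append to chain.
Insert 982: h=3, bucket 3 nonempty -> append to chain.
Insert 222: h=2, bucket 2 empty -> new chain.
Insert 69: h=3, bucket 3 nonempty -> append to chain.
Insert 385: h=0, bucket 0 empty -> new chain.
Insert 850: h=3, bucket 3 nonempty -> append to chain.
Final buckets:
0: 385
1: _
2: 222
3: 190 -> 80 -> 982 -> 69 -> 850
4: _
5: _
6: _
7: _
8: _
9: _
10: 329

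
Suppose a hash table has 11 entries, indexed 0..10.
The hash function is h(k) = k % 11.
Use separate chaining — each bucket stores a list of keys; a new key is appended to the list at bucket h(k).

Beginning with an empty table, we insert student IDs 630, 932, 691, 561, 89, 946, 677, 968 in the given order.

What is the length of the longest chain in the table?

3

630 → bucket 3
932 → bucket 8
691 → bucket 9
561 → bucket 0
89 → bucket 1
946 → bucket 0 (collision)
677 → bucket 6
968 → bucket 0 (collision)
Final buckets:
0: 561 -> 946 -> 968
1: 89
2: —
3: 630
4: —
5: —
6: 677
7: —
8: 932
9: 691
10: —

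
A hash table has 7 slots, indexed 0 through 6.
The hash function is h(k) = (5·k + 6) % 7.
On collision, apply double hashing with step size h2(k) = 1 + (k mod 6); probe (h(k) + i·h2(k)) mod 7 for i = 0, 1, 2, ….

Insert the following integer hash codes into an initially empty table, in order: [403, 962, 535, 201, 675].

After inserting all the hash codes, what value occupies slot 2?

535

Insert 403: h=5, slot 5 empty => index 5.
Insert 962: h=0, slot 0 empty => index 0.
Insert 535: h=0, h2=2, slot 0 occupied => index 2.
Insert 201: h=3, slot 3 empty => index 3.
Insert 675: h=0, h2=4, slot 0 occupied => index 4.
Table: [962, ., 535, 201, 675, 403, .]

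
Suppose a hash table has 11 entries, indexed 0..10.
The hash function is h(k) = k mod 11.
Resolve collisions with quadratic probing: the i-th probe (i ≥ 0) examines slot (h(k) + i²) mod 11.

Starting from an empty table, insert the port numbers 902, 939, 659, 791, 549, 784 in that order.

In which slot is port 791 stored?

3

902: h=0 → slot 0
939: h=4 → slot 4
659: h=10 → slot 10
791: h=10, probe 10,0,3 → slot 3
549: h=10, probe 10,0,3,8 → slot 8
784: h=3, probe 3,4,7 → slot 7
Table: [902, —, —, 791, 939, —, —, 784, 549, —, 659]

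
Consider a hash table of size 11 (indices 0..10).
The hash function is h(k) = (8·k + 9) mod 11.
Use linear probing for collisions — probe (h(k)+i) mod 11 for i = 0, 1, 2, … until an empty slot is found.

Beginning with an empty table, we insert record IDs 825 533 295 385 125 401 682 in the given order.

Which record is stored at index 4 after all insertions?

295

825: h=9 → slot 9
533: h=5 → slot 5
295: h=4 → slot 4
385: h=9, probe 9,10 → slot 10
125: h=8 → slot 8
401: h=5, probe 5,6 → slot 6
682: h=9, probe 9,10,0 → slot 0
Table: [682, -, -, -, 295, 533, 401, -, 125, 825, 385]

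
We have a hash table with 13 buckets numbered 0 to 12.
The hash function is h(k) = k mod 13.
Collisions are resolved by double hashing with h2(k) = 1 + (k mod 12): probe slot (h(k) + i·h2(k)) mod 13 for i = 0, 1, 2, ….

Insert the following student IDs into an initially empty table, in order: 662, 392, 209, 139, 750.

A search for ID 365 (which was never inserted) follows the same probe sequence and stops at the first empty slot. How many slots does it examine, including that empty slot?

2

662: h=12 -> slot 12
392: h=2 -> slot 2
209: h=1 -> slot 1
139: h=9 -> slot 9
750: h=9, h2=7, probe 9,3 -> slot 3
Table: [-, 209, 392, 750, -, -, -, -, -, 139, -, -, 662]
Lookup 365: h=1, h2=6, probe 1,7 → slot 7 empty, not found.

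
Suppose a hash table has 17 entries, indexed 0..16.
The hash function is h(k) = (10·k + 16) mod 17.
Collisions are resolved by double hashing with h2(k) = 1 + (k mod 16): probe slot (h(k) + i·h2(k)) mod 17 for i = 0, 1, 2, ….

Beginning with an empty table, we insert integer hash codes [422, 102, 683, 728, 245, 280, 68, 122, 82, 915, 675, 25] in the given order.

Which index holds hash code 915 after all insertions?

Insert 422: h=3, slot 3 empty -> index 3.
Insert 102: h=16, slot 16 empty -> index 16.
Insert 683: h=12, slot 12 empty -> index 12.
Insert 728: h=3, h2=9, slots 3,12 occupied -> index 4.
Insert 245: h=1, slot 1 empty -> index 1.
Insert 280: h=11, slot 11 empty -> index 11.
Insert 68: h=16, h2=5, slots 16,4 occupied -> index 9.
Insert 122: h=12, h2=11, slot 12 occupied -> index 6.
Insert 82: h=3, h2=3, slots 3,6,9,12 occupied -> index 15.
Insert 915: h=3, h2=4, slot 3 occupied -> index 7.
Insert 675: h=0, slot 0 empty -> index 0.
Insert 25: h=11, h2=10, slots 11,4 occupied -> index 14.
Table: [675, 245, ∅, 422, 728, ∅, 122, 915, ∅, 68, ∅, 280, 683, ∅, 25, 82, 102]

7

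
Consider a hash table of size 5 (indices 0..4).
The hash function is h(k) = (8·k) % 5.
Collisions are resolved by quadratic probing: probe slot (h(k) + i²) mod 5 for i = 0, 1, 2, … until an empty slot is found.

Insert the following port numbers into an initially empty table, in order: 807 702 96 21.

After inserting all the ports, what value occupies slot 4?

807: h=1 => slot 1
702: h=1, probe 1,2 => slot 2
96: h=3 => slot 3
21: h=3, probe 3,4 => slot 4
Table: [., 807, 702, 96, 21]

21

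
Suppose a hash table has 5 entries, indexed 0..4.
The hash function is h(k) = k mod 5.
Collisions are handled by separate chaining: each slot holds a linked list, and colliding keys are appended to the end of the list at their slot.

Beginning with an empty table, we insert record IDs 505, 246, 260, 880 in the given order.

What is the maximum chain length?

505 -> bucket 0
246 -> bucket 1
260 -> bucket 0 (collision)
880 -> bucket 0 (collision)
Final buckets:
0: 505 -> 260 -> 880
1: 246
2: .
3: .
4: .

3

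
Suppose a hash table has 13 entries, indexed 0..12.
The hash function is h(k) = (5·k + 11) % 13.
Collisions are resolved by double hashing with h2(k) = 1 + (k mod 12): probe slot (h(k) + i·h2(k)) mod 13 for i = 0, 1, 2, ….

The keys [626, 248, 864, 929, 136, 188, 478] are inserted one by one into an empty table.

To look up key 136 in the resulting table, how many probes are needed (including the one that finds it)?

626: h=8 -> slot 8
248: h=3 -> slot 3
864: h=2 -> slot 2
929: h=2, h2=6, probe 2,8,1 -> slot 1
136: h=2, h2=5, probe 2,7 -> slot 7
188: h=2, h2=9, probe 2,11 -> slot 11
478: h=9 -> slot 9
Table: [∅, 929, 864, 248, ∅, ∅, ∅, 136, 626, 478, ∅, 188, ∅]
Lookup 136: h=2, h2=5, probe 2,7 → found at 7.

2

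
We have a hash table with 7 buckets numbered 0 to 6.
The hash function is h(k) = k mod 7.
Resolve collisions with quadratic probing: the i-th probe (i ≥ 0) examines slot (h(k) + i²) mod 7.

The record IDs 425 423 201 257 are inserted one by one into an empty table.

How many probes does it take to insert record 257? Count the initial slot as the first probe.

3

425: h=5 -> slot 5
423: h=3 -> slot 3
201: h=5, probe 5,6 -> slot 6
257: h=5, probe 5,6,2 -> slot 2
Table: [-, -, 257, 423, -, 425, 201]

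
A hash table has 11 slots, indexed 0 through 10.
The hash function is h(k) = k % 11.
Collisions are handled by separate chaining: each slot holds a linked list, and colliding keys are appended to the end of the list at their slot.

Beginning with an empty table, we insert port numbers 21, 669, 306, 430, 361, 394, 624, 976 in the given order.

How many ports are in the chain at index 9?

Insert 21: h=10, bucket 10 empty → new chain.
Insert 669: h=9, bucket 9 empty → new chain.
Insert 306: h=9, bucket 9 nonempty → append to chain.
Insert 430: h=1, bucket 1 empty → new chain.
Insert 361: h=9, bucket 9 nonempty → append to chain.
Insert 394: h=9, bucket 9 nonempty → append to chain.
Insert 624: h=8, bucket 8 empty → new chain.
Insert 976: h=8, bucket 8 nonempty → append to chain.
Final buckets:
0: .
1: 430
2: .
3: .
4: .
5: .
6: .
7: .
8: 624 -> 976
9: 669 -> 306 -> 361 -> 394
10: 21

4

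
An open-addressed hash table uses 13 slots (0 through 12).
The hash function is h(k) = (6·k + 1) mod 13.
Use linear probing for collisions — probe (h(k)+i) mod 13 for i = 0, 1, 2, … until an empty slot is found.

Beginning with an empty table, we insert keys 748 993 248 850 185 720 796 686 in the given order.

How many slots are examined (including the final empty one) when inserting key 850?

748: h=4 → slot 4
993: h=5 → slot 5
248: h=7 → slot 7
850: h=5, probe 5,6 → slot 6
185: h=6, probe 6,7,8 → slot 8
720: h=5, probe 5,6,7,8,9 → slot 9
796: h=6, probe 6,7,8,9,10 → slot 10
686: h=9, probe 9,10,11 → slot 11
Table: [., ., ., ., 748, 993, 850, 248, 185, 720, 796, 686, .]

2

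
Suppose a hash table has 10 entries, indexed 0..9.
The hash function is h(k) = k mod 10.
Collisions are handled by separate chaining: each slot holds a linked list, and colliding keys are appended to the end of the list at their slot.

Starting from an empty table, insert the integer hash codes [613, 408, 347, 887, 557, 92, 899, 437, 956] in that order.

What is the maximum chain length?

4

Insert 613: h=3, bucket 3 empty -> new chain.
Insert 408: h=8, bucket 8 empty -> new chain.
Insert 347: h=7, bucket 7 empty -> new chain.
Insert 887: h=7, bucket 7 nonempty -> append to chain.
Insert 557: h=7, bucket 7 nonempty -> append to chain.
Insert 92: h=2, bucket 2 empty -> new chain.
Insert 899: h=9, bucket 9 empty -> new chain.
Insert 437: h=7, bucket 7 nonempty -> append to chain.
Insert 956: h=6, bucket 6 empty -> new chain.
Final buckets:
0: ∅
1: ∅
2: 92
3: 613
4: ∅
5: ∅
6: 956
7: 347 -> 887 -> 557 -> 437
8: 408
9: 899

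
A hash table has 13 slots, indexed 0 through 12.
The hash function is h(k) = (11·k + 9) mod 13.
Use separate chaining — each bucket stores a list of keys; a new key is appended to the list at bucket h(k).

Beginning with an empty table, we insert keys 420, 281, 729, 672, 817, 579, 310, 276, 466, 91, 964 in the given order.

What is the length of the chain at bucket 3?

1

420 -> bucket 1
281 -> bucket 6
729 -> bucket 7
672 -> bucket 4
817 -> bucket 0
579 -> bucket 8
310 -> bucket 0 (collision)
276 -> bucket 3
466 -> bucket 0 (collision)
91 -> bucket 9
964 -> bucket 5
Final buckets:
0: 817 -> 310 -> 466
1: 420
2: _
3: 276
4: 672
5: 964
6: 281
7: 729
8: 579
9: 91
10: _
11: _
12: _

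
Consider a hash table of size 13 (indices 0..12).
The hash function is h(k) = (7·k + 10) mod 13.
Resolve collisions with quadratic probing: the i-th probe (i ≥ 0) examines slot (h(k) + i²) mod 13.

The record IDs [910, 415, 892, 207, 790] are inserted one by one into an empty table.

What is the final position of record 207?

Insert 910: h=10, slot 10 empty -> index 10.
Insert 415: h=3, slot 3 empty -> index 3.
Insert 892: h=1, slot 1 empty -> index 1.
Insert 207: h=3, slot 3 occupied -> index 4.
Insert 790: h=2, slot 2 empty -> index 2.
Table: [_, 892, 790, 415, 207, _, _, _, _, _, 910, _, _]

4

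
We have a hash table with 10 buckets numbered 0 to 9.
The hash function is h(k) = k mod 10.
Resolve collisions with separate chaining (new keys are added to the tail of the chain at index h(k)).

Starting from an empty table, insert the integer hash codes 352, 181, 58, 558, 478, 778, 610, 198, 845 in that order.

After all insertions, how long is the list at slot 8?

Insert 352: h=2, bucket 2 empty → new chain.
Insert 181: h=1, bucket 1 empty → new chain.
Insert 58: h=8, bucket 8 empty → new chain.
Insert 558: h=8, bucket 8 nonempty → append to chain.
Insert 478: h=8, bucket 8 nonempty → append to chain.
Insert 778: h=8, bucket 8 nonempty → append to chain.
Insert 610: h=0, bucket 0 empty → new chain.
Insert 198: h=8, bucket 8 nonempty → append to chain.
Insert 845: h=5, bucket 5 empty → new chain.
Final buckets:
0: 610
1: 181
2: 352
3: .
4: .
5: 845
6: .
7: .
8: 58 -> 558 -> 478 -> 778 -> 198
9: .

5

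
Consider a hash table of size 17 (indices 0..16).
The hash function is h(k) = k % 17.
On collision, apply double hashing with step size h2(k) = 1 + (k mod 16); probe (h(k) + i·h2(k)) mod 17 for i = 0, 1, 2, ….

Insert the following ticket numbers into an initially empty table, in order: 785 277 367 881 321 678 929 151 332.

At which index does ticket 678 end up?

Insert 785: h=3, slot 3 empty -> index 3.
Insert 277: h=5, slot 5 empty -> index 5.
Insert 367: h=10, slot 10 empty -> index 10.
Insert 881: h=14, slot 14 empty -> index 14.
Insert 321: h=15, slot 15 empty -> index 15.
Insert 678: h=15, h2=7, slots 15,5 occupied -> index 12.
Insert 929: h=11, slot 11 empty -> index 11.
Insert 151: h=15, h2=8, slot 15 occupied -> index 6.
Insert 332: h=9, slot 9 empty -> index 9.
Table: [—, —, —, 785, —, 277, 151, —, —, 332, 367, 929, 678, —, 881, 321, —]

12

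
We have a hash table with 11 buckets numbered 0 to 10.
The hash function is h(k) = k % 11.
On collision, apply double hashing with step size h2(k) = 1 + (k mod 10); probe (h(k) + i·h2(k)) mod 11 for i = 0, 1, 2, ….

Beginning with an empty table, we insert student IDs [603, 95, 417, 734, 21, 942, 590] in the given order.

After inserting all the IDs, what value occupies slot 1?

21

603: h=9 → slot 9
95: h=7 → slot 7
417: h=10 → slot 10
734: h=8 → slot 8
21: h=10, h2=2, probe 10,1 → slot 1
942: h=7, h2=3, probe 7,10,2 → slot 2
590: h=7, h2=1, probe 7,8,9,10,0 → slot 0
Table: [590, 21, 942, _, _, _, _, 95, 734, 603, 417]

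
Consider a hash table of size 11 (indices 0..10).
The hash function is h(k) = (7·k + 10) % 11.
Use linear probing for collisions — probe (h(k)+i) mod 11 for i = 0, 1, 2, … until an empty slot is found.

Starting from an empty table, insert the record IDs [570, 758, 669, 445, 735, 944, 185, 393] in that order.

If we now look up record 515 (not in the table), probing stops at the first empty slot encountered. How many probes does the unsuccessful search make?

9

570 hashes to 7; slot 7 is free -> place at 7.
758 hashes to 3; slot 3 is free -> place at 3.
669 hashes to 7; 7 taken -> place at 8.
445 hashes to 1; slot 1 is free -> place at 1.
735 hashes to 7; 7,8 taken -> place at 9.
944 hashes to 7; 7,8,9 taken -> place at 10.
185 hashes to 7; 7,8,9,10 taken -> place at 0.
393 hashes to 0; 0,1 taken -> place at 2.
Table: [185, 445, 393, 758, _, _, _, 570, 669, 735, 944]
Lookup 515: h=7, probe 7,8,9,10,0,1,2,3,4 → slot 4 empty, not found.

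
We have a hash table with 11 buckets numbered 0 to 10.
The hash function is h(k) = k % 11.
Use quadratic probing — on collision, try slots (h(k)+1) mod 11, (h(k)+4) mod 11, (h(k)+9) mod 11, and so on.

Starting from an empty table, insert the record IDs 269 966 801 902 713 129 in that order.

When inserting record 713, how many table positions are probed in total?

Insert 269: h=5, slot 5 empty => index 5.
Insert 966: h=9, slot 9 empty => index 9.
Insert 801: h=9, slot 9 occupied => index 10.
Insert 902: h=0, slot 0 empty => index 0.
Insert 713: h=9, slots 9,10 occupied => index 2.
Insert 129: h=8, slot 8 empty => index 8.
Table: [902, —, 713, —, —, 269, —, —, 129, 966, 801]

3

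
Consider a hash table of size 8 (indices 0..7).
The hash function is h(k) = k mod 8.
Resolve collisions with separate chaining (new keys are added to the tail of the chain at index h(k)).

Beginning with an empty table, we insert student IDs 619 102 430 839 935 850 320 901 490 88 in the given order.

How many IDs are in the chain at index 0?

2

619 -> bucket 3
102 -> bucket 6
430 -> bucket 6 (collision)
839 -> bucket 7
935 -> bucket 7 (collision)
850 -> bucket 2
320 -> bucket 0
901 -> bucket 5
490 -> bucket 2 (collision)
88 -> bucket 0 (collision)
Final buckets:
0: 320 -> 88
1: _
2: 850 -> 490
3: 619
4: _
5: 901
6: 102 -> 430
7: 839 -> 935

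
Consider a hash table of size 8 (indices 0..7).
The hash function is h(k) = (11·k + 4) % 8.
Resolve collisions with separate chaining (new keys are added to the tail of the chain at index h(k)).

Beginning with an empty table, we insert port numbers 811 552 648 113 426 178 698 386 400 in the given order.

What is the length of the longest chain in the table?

811 → bucket 5
552 → bucket 4
648 → bucket 4 (collision)
113 → bucket 7
426 → bucket 2
178 → bucket 2 (collision)
698 → bucket 2 (collision)
386 → bucket 2 (collision)
400 → bucket 4 (collision)
Final buckets:
0: .
1: .
2: 426 -> 178 -> 698 -> 386
3: .
4: 552 -> 648 -> 400
5: 811
6: .
7: 113

4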